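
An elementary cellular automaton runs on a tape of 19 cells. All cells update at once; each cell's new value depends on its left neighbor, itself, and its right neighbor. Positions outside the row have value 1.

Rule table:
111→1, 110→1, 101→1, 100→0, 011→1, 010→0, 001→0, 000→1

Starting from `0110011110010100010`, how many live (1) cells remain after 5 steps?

15

step 1: 1110011110001001001
step 2: 1110011110100000001
step 3: 1110011111001111101
step 4: 1110011111001111111
step 5: 1110011111001111111
count of 1: 15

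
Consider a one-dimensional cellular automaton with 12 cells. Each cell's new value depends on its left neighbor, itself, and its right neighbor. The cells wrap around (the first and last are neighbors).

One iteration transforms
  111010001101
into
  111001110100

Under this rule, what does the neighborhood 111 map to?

1

At position 0 the neighborhood is 111; the next row has 1 there.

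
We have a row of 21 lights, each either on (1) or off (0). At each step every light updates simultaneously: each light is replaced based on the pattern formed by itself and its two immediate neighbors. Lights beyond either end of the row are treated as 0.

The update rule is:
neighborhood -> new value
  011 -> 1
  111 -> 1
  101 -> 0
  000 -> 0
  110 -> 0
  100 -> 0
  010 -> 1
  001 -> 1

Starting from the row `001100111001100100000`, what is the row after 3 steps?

100111001100110000000

step 1: 011001110011001100000
step 2: 110011100110011000000
step 3: 100111001100110000000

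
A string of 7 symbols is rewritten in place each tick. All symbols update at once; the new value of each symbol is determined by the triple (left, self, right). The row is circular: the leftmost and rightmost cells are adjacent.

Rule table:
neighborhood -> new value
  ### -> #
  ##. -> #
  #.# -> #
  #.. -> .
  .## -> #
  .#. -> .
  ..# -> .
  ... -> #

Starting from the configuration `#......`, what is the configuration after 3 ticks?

..####.
#.####.
.######

.######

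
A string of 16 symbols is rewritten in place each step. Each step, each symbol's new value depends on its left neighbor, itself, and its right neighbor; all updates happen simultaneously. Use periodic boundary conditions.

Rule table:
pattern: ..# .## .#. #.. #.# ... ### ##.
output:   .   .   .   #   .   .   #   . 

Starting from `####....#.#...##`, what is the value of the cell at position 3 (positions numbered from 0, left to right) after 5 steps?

step 1: ###.#......#...#
step 2: ##...#......#...
step 3: ..#...#......#..
step 4: ...#...#......#.
step 5: ....#...#......#
position 3 holds .

.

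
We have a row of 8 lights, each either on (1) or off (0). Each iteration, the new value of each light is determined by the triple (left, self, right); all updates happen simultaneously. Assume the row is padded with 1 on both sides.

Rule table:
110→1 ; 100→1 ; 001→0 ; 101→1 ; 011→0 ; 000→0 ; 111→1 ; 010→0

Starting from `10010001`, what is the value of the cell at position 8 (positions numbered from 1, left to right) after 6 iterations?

11001000
11100100
11110010
11111001
11111100
11111110
position 8 holds 0

0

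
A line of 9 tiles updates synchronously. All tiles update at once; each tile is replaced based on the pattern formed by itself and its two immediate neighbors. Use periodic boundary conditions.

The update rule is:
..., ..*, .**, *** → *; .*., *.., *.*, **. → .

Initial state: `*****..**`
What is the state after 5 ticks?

..*******

tick 1: ****..***
tick 2: ***..****
tick 3: **..*****
tick 4: *..******
tick 5: ..*******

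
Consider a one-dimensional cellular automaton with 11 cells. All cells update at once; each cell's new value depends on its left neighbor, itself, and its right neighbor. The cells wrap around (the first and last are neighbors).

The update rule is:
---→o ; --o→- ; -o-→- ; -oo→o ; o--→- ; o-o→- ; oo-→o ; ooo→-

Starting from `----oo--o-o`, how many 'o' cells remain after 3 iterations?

6

-oo-oo-----
-oo-oo-oooo
-oo-oo-o--o
count of o: 6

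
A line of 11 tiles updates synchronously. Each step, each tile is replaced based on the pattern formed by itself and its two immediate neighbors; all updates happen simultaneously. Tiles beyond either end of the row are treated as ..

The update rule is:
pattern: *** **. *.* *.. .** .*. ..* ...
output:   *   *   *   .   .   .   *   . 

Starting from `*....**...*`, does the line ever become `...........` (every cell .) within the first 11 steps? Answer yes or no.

yes

....*.*..*.
...*.*..*..
..*.*..*...
.*.*..*....
*.*..*.....
.*..*......
*..*.......
..*........
.*.........
*..........
...........
all cells are . at step 11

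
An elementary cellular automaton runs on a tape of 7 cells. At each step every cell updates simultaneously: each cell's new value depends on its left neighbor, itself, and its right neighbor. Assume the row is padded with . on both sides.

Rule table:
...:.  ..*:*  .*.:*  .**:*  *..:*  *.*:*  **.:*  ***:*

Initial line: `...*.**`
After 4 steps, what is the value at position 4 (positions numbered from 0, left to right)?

*

..*****
.******
*******
*******
position 4 holds *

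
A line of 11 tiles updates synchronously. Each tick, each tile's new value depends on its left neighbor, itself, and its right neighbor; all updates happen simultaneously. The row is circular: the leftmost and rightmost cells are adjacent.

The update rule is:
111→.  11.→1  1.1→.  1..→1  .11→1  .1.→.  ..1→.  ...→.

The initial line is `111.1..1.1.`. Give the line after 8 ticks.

.1.......1.

1.1..1.....
...1..1....
....1..1...
.....1..1..
......1..1.
.......1..1
1.......1..
.1.......1.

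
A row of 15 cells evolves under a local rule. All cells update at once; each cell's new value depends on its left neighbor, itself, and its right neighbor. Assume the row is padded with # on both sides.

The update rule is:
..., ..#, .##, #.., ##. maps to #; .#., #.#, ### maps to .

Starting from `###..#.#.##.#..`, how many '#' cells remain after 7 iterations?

7

iteration 1: ..###....##..##
iteration 2: ###.##########.
iteration 3: ..#.#........#.
iteration 4: ##...########..
iteration 5: .#####......###
iteration 6: .#...########..
iteration 7: ..####......###
count of #: 7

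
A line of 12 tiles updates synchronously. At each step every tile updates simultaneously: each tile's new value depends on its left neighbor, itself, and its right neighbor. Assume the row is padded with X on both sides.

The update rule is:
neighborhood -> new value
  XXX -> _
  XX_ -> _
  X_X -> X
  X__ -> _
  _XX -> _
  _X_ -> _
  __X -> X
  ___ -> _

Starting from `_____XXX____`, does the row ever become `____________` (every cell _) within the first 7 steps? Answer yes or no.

no

____X______X
___X______X_
__X______X_X
_X______X_X_
X______X_X_X
______X_X_X_
_____X_X_X_X
step 7 is _____X_X_X_X, still not uniform _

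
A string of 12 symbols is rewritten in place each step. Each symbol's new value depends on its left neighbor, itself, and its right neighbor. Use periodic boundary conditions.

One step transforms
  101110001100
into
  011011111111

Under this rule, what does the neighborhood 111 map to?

0

At position 3 the neighborhood is 111; the next row has 0 there.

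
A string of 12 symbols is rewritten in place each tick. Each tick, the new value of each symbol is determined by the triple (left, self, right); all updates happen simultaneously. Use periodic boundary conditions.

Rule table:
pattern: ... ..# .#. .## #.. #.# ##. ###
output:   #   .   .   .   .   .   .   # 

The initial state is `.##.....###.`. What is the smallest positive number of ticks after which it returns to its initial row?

36

tick 1: ....###..#..
tick 2: ###..#.....#
tick 3: ##.....###..
tick 4: ...###..#...
tick 5: ##..#.....##
tick 6: #.....###..#
tick 7: ..###..#....
tick 8: #..#.....###
tick 9: .....###..##
tick 10: .###..#.....
tick 11: ..#.....####
tick 12: ....###..##.
tick 13: ###..#......
tick 14: .#.....####.
tick 15: ...###..##..
tick 16: ##..#......#
tick 17: #.....####..
tick 18: ..###..##...
tick 19: #..#......##
tick 20: .....####..#
tick 21: .###..##....
tick 22: ..#......###
tick 23: ....####..#.
tick 24: ###..##.....
tick 25: .#......###.
tick 26: ...####..#..
tick 27: ##..##.....#
tick 28: #......###..
tick 29: ..####..#...
tick 30: #..##.....##
tick 31: ......###..#
tick 32: .####..#....
tick 33: ..##.....###
tick 34: .....###..#.
tick 35: ####..#.....
tick 36: .##.....###.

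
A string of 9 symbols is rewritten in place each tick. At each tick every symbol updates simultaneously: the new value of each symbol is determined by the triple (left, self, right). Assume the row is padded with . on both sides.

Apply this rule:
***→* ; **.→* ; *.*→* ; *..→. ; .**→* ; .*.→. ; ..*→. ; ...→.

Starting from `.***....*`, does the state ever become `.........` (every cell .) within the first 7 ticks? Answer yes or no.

no

.***.....
.***.....  (fixed point — unchanged through tick 7)
tick 7 is .***....., still not uniform .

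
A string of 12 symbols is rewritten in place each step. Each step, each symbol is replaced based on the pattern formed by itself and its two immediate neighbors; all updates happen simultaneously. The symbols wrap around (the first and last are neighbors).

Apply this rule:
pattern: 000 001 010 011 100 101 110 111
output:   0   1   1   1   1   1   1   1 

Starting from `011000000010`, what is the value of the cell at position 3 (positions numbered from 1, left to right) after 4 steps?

1

111100000111
111110001111
111111011111
111111111111
position 3 holds 1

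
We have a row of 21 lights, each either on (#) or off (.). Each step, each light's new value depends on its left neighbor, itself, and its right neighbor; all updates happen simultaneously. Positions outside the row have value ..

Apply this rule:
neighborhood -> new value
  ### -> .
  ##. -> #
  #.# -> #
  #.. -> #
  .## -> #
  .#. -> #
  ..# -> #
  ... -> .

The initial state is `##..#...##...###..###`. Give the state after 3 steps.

######.####.##.####.#
#....###..######..###
##..##.####....####.#

##..##.####....####.#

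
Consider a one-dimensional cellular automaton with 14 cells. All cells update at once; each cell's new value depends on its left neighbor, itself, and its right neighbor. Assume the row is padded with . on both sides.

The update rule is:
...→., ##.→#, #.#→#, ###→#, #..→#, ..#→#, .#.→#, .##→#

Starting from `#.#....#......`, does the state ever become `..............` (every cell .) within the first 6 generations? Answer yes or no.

no

####..###.....
##########....
###########...
############..
#############.
##############
generation 6 is ##############, still not uniform .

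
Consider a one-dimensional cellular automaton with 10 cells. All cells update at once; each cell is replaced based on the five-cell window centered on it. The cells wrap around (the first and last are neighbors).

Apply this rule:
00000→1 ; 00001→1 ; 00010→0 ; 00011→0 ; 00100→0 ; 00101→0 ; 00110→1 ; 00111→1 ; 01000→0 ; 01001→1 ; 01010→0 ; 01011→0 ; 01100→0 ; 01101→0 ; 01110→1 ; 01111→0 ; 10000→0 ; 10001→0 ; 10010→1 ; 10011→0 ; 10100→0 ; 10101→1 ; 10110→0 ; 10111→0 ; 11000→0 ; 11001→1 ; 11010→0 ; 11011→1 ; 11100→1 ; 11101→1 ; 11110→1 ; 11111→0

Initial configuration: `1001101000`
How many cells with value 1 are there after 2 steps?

4

0101000000
0000001111
count of 1: 4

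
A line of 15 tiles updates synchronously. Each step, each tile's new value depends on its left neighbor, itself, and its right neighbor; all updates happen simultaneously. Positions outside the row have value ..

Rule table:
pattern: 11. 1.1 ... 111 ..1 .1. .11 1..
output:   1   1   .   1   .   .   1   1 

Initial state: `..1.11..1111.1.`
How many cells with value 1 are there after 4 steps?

12

...1111.11111.1
...11111111111.
...111111111111
...111111111111
count of 1: 12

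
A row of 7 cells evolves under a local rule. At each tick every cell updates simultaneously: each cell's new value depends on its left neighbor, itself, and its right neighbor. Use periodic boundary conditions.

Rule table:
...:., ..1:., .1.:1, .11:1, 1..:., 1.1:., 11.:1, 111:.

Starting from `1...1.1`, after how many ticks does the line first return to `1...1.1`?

1

tick 1: 1...1.1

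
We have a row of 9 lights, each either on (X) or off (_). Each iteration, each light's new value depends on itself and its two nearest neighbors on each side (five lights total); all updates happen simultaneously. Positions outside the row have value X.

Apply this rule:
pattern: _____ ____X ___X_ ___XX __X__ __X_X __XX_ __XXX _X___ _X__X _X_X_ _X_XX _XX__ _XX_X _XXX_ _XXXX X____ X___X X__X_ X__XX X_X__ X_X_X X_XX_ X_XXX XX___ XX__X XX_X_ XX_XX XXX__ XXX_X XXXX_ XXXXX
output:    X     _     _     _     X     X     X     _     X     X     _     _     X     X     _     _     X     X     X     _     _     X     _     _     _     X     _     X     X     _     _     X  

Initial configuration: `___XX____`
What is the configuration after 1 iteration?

_X_XX_X__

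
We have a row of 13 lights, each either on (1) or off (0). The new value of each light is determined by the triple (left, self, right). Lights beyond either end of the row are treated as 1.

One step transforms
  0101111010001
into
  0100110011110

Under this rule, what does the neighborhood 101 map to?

0

At position 0 the neighborhood is 101; the next row has 0 there.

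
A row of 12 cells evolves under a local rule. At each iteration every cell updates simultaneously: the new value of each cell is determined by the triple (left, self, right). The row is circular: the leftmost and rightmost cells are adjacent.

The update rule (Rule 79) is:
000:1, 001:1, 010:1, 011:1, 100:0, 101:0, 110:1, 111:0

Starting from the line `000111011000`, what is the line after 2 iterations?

000101011010

111101011011
000101011010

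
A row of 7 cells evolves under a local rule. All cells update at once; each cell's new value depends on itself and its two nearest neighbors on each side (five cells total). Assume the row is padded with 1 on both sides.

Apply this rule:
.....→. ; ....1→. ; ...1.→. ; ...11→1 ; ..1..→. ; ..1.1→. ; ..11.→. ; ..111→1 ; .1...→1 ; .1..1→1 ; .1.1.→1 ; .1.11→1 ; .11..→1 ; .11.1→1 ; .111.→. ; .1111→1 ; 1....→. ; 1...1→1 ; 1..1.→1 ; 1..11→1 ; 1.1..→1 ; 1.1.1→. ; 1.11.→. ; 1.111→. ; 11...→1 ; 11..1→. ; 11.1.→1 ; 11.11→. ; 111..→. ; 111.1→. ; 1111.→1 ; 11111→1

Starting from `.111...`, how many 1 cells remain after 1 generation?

....111
count of 1: 3

3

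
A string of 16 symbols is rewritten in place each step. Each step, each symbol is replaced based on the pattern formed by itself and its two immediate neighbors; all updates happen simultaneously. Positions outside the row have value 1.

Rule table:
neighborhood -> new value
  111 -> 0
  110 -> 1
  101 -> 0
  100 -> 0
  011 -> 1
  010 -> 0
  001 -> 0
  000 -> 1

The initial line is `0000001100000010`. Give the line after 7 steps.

step 1: 0111101101111000
step 2: 0100101101001010
step 3: 0000001100000000
step 4: 0111101101111110
step 5: 0100101101000010
step 6: 0000001100011000
step 7: 0111101101011010

0111101101011010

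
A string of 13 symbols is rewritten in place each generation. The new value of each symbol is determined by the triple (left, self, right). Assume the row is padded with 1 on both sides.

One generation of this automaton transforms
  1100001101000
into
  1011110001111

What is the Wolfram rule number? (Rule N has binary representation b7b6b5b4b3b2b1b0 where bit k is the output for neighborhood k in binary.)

151

position 0: 111 → 1  (bit 7 = 1)
position 1: 110 → 0  (bit 6 = 0)
position 8: 101 → 0  (bit 5 = 0)
position 2: 100 → 1  (bit 4 = 1)
position 6: 011 → 0  (bit 3 = 0)
position 9: 010 → 1  (bit 2 = 1)
position 5: 001 → 1  (bit 1 = 1)
position 3: 000 → 1  (bit 0 = 1)
bits b7..b0 = 10010111 = 151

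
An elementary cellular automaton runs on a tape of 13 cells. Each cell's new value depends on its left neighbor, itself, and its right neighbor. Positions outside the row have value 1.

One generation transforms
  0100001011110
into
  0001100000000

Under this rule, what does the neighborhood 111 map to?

At position 9 the neighborhood is 111; the next row has 0 there.

0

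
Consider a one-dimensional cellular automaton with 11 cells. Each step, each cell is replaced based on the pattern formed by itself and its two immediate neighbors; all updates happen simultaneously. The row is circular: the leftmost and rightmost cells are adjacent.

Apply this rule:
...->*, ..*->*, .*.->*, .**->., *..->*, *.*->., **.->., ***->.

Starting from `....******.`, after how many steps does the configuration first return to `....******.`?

2

****......*
....******.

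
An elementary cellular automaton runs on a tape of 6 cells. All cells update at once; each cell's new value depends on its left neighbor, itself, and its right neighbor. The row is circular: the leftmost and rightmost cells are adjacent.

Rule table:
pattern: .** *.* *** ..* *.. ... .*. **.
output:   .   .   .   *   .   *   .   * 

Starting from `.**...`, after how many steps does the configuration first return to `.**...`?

15

*.*.**
*.....
..****
.*...*
...**.
***.*.
..*...
**..**
.*.*..
*....*
*.***.
....*.
****..
...*.*
.**...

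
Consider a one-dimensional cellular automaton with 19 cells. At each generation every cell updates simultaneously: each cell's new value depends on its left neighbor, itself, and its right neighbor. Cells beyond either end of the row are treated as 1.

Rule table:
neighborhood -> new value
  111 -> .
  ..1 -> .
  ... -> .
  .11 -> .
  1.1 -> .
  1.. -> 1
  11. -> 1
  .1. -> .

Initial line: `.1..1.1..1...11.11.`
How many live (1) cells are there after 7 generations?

generation 1: ..1....1..1...1..1.
generation 2: 1..1....1..1...1...
generation 3: 11..1....1..1...1..
generation 4: .11..1....1..1...1.
generation 5: ..11..1....1..1....
generation 6: 1..11..1....1..1...
generation 7: 11..11..1....1..1..
count of 1: 7

7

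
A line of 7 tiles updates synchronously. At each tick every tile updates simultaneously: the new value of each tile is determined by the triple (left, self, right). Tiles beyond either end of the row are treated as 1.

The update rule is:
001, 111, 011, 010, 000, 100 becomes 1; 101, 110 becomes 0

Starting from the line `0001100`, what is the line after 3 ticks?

1101111

tick 1: 1111011
tick 2: 1110011
tick 3: 1101111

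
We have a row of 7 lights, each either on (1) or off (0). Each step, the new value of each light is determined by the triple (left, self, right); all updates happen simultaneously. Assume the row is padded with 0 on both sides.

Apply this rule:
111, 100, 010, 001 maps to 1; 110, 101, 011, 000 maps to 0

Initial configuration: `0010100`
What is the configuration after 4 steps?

0010100

step 1: 0110110
step 2: 1000001
step 3: 1100011
step 4: 0010100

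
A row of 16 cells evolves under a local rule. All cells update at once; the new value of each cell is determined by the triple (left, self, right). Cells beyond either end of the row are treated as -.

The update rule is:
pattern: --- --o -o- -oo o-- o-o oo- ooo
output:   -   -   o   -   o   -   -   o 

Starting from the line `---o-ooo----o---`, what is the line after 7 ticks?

----------o---o-

---o--o-o---oo--
---oo-o-oo----o-
------o---o---oo
------oo--oo----
--------o---o---
--------oo--oo--
----------o---o-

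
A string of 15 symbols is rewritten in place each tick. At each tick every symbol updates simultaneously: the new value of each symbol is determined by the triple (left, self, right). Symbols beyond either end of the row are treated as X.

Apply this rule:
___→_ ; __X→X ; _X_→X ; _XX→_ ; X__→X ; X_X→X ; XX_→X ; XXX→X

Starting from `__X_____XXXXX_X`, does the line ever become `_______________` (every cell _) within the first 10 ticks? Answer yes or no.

no

XXXX___X_XXXXX_
XXXXX_XXX_XXXXX
XXXXXX_XXX_XXXX
XXXXXXX_XXX_XXX
XXXXXXXX_XXX_XX
XXXXXXXXX_XXX_X
XXXXXXXXXX_XXX_
XXXXXXXXXXX_XXX
XXXXXXXXXXXX_XX
XXXXXXXXXXXXX_X
tick 10 is XXXXXXXXXXXXX_X, still not uniform _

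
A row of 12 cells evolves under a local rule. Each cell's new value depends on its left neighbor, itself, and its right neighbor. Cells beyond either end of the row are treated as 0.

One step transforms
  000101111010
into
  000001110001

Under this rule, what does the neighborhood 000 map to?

At position 0 the neighborhood is 000; the next row has 0 there.

0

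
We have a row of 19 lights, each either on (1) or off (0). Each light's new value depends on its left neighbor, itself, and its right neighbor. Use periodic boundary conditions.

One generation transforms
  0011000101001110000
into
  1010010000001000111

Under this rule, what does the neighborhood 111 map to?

0

At position 13 the neighborhood is 111; the next row has 0 there.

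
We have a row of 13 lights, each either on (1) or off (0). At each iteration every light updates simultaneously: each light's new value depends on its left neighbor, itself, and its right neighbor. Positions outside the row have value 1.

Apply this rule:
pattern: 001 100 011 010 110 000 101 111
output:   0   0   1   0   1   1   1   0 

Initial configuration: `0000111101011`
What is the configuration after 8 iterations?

0001100110100

0110100110110
1111000111111
0001010100000
0100101001110
1000010001011
1011000100110
1111010000111
0001100110100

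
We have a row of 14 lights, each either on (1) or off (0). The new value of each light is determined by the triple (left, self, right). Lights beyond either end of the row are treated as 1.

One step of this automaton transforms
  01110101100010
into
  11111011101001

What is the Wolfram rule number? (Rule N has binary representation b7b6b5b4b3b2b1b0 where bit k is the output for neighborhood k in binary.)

233

position 2: 111 → 1  (bit 7 = 1)
position 3: 110 → 1  (bit 6 = 1)
position 0: 101 → 1  (bit 5 = 1)
position 9: 100 → 0  (bit 4 = 0)
position 1: 011 → 1  (bit 3 = 1)
position 5: 010 → 0  (bit 2 = 0)
position 11: 001 → 0  (bit 1 = 0)
position 10: 000 → 1  (bit 0 = 1)
bits b7..b0 = 11101001 = 233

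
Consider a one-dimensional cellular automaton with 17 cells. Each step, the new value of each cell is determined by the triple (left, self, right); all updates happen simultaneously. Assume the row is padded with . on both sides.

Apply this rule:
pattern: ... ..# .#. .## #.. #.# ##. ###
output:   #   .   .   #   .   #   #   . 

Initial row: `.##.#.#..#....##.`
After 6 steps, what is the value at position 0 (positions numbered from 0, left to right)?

.###.#.....##.##.
.#.##..###.#####.
..###..#.###...#.
#.#.#...##.#.#...
.#.#..#.###.#..##
..#....##.##...##
position 0 holds .

.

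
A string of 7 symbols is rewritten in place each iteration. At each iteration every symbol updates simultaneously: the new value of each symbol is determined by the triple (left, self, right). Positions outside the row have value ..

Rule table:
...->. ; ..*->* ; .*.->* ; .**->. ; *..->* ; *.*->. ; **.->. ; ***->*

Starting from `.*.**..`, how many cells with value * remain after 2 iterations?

**...*.
..*.***
count of *: 4

4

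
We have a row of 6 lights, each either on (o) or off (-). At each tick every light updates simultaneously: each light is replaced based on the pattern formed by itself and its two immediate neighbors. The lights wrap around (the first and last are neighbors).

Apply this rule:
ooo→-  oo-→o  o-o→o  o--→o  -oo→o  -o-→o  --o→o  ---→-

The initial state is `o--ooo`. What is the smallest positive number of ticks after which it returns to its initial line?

oooo--
o--ooo

2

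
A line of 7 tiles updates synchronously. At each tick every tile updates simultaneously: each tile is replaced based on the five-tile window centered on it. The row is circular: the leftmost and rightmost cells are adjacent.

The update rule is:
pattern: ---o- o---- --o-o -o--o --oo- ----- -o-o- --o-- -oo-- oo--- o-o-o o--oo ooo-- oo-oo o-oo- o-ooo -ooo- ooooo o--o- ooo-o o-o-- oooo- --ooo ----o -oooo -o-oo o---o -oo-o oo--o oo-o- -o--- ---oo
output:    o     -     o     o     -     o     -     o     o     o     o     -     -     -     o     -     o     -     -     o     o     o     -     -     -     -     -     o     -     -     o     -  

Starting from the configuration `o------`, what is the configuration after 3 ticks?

-o-oo--

tick 1: oo-oo-o
tick 2: oo-oo--
tick 3: -o-oo--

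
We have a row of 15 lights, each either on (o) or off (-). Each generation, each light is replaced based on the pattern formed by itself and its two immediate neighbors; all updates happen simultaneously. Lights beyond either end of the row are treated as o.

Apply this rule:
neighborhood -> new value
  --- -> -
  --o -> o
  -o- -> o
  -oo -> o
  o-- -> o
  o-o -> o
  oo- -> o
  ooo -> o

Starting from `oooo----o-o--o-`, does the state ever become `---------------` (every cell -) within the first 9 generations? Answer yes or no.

no

ooooo--oooooooo
ooooooooooooooo
ooooooooooooooo  (fixed point — unchanged through generation 9)
generation 9 is ooooooooooooooo, still not uniform -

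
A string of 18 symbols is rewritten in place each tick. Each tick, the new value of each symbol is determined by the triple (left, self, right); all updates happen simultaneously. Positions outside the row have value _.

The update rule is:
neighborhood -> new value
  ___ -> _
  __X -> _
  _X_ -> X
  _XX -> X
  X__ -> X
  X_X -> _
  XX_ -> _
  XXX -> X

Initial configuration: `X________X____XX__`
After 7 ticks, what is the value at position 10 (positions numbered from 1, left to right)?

X

tick 1: XX_______XX___X_X_
tick 2: X_X______X_X__X_XX
tick 3: X_XX_____X_XX_X_X_
tick 4: X_X_X____X_X__X_XX
tick 5: X_X_XX___X_XX_X_X_
tick 6: X_X_X_X__X_X__X_XX
tick 7: X_X_X_XX_X_XX_X_X_
position 10 holds X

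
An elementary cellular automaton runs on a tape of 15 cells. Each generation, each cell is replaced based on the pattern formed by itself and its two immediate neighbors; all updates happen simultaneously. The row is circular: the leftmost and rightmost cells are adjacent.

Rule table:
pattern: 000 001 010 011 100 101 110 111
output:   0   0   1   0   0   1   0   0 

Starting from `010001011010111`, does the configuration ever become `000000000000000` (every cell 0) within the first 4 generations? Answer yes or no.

110001100111000
000000000000000
all cells are 0 at generation 2

yes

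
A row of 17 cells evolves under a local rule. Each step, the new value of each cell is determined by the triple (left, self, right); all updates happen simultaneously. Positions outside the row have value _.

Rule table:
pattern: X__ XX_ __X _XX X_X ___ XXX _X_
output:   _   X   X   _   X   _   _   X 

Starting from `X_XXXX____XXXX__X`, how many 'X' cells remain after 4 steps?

XX___X___X___X_XX
_X__XX__XX__XXX_X
XX_X_X_X_X_X__XXX
_XXXXXXXXXXX_X__X
count of X: 13

13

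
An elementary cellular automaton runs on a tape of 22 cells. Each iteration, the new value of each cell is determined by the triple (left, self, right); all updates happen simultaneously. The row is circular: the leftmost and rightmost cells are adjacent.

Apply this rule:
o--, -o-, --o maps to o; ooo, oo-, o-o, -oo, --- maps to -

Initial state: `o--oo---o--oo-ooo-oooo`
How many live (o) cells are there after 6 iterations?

-oo--o-oooo-----------
o--ooo-----o----------
ooo---o---ooo--------o
---o-ooo-o---o------o-
--oo-----oo-ooo----ooo
oo--o---o------o--o---
count of o: 6

6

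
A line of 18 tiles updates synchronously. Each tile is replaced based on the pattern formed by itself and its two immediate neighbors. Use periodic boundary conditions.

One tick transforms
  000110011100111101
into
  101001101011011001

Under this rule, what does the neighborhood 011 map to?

0

At position 3 the neighborhood is 011; the next row has 0 there.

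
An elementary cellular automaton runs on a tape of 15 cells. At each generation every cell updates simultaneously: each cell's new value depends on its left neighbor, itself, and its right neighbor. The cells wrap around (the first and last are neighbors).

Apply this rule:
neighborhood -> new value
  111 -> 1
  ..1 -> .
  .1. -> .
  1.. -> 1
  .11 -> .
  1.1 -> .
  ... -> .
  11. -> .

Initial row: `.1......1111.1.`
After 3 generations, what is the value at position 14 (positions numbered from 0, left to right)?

..1......11...1
1..1.......1...
.1..1.......1..
position 14 holds .

.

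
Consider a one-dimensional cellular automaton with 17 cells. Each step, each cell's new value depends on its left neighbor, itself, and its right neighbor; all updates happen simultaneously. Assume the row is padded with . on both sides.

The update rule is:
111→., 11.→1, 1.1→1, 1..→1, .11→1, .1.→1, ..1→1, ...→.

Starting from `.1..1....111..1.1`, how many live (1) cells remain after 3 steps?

8

step 1: 111111..11.111111
step 2: 1....1111111....1
step 3: 11..11.....11..11
count of 1: 8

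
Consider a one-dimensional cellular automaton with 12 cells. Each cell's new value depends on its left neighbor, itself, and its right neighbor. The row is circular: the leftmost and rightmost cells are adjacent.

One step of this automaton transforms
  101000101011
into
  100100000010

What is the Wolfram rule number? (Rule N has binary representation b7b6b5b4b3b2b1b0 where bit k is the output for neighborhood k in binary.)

position 11: 111 → 0  (bit 7 = 0)
position 0: 110 → 1  (bit 6 = 1)
position 1: 101 → 0  (bit 5 = 0)
position 3: 100 → 1  (bit 4 = 1)
position 10: 011 → 1  (bit 3 = 1)
position 2: 010 → 0  (bit 2 = 0)
position 5: 001 → 0  (bit 1 = 0)
position 4: 000 → 0  (bit 0 = 0)
bits b7..b0 = 01011000 = 88

88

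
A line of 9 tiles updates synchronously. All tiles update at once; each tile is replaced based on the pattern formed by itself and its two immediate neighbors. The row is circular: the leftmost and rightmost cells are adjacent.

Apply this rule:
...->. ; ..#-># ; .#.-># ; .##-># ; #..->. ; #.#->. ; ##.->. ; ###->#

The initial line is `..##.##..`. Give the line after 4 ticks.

..##...##

.##..#...
##..##...
#..##...#
..##...##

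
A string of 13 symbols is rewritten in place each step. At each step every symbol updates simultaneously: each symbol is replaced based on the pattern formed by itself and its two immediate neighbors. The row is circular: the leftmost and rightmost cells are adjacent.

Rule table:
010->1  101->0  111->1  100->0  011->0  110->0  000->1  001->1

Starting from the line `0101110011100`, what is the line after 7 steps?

1100100101001
1001101101010
1010000001010
1010111111010
1010011110010
1010101100110
1010100001000

1010100001000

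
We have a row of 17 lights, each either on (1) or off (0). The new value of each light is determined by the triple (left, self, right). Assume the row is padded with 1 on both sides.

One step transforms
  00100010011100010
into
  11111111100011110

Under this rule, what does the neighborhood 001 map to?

At position 1 the neighborhood is 001; the next row has 1 there.

1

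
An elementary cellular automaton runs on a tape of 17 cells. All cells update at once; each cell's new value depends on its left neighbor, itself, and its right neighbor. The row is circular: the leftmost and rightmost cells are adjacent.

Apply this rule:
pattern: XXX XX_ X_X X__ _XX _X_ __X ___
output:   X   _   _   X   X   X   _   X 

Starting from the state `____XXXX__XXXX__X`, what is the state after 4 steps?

XXX_XXX_X_XXX_X_X
XX__XX__X_XX__X_X
X_X_X_X_X_X_X_X_X
__X_X_X_X_X_X_X_X

__X_X_X_X_X_X_X_X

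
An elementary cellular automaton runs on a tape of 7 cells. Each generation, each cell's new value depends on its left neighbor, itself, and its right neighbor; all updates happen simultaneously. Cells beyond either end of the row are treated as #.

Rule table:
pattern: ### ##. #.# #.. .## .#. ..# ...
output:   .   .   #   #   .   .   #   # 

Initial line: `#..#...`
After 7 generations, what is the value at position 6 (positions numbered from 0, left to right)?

.##.###
#..#...  (repeats generation 0; period 2)
generation 7: .##.###
position 6 holds #

#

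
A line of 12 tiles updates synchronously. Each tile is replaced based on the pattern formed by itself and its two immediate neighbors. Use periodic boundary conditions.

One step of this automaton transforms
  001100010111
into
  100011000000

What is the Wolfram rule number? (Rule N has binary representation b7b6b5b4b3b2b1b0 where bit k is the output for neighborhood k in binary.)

17

position 10: 111 → 0  (bit 7 = 0)
position 3: 110 → 0  (bit 6 = 0)
position 8: 101 → 0  (bit 5 = 0)
position 0: 100 → 1  (bit 4 = 1)
position 2: 011 → 0  (bit 3 = 0)
position 7: 010 → 0  (bit 2 = 0)
position 1: 001 → 0  (bit 1 = 0)
position 5: 000 → 1  (bit 0 = 1)
bits b7..b0 = 00010001 = 17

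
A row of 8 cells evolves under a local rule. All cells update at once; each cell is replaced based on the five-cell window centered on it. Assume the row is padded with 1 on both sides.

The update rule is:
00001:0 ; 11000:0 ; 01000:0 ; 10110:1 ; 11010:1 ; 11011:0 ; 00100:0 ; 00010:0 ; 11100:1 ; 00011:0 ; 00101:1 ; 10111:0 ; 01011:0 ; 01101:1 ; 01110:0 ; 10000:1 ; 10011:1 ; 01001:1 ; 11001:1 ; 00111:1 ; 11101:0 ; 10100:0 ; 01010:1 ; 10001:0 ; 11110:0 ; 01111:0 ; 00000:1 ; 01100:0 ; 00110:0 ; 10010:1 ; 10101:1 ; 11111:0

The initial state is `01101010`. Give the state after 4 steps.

01111110
00000000
01111100
00000111

00000111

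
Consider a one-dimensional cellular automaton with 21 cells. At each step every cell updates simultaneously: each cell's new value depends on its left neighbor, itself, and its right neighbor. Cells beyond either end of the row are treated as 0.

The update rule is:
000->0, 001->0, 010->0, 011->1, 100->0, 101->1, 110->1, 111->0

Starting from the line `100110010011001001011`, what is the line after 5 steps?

000110000011000000000

000110000011000000111
000110000011000000101
000110000011000000010
000110000011000000000
000110000011000000000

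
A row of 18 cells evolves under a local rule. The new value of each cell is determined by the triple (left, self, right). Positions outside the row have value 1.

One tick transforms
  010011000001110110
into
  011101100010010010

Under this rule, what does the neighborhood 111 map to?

0

At position 12 the neighborhood is 111; the next row has 0 there.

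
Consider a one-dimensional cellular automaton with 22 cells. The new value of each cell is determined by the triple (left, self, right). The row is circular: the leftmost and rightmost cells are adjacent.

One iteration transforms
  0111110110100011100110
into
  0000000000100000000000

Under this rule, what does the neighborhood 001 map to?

At position 0 the neighborhood is 001; the next row has 0 there.

0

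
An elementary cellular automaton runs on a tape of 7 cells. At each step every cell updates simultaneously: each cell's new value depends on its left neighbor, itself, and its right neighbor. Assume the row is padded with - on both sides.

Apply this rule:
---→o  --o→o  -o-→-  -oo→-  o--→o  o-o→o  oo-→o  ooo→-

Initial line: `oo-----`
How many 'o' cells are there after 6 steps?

3

-oooooo
o-----o
-ooooo-
o----oo
-oooo-o
o---oo-
count of o: 3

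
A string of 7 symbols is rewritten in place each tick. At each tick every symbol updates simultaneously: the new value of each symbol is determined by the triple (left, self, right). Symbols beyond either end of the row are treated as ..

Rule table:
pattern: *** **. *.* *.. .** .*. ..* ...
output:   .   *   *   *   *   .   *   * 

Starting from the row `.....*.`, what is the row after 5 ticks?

tick 1: *****.*
tick 2: *...**.
tick 3: .******
tick 4: **....*
tick 5: ******.

******.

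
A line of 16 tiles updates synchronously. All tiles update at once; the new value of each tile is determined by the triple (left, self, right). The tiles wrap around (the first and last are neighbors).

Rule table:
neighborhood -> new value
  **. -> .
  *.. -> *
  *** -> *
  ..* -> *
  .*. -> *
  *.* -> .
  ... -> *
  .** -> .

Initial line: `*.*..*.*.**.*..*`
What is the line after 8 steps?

*...*..*******.*

..****.*....***.
**.**..*****.*.*
*....**.***..*..
*****....*.*****
****.*****..****
***...***.**.***
**.***.*......**
*...*..*******.*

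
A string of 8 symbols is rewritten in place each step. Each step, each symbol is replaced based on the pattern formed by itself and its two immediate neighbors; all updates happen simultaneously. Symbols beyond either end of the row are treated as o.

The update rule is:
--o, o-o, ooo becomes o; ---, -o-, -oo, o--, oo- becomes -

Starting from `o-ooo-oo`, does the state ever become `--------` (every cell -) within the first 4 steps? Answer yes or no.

-o-o-o-o
o-o-o-o-
-o-o-o-o  (repeats step 1; period 2)
step 4: o-o-o-o-
step 4 is o-o-o-o-, still not uniform -

no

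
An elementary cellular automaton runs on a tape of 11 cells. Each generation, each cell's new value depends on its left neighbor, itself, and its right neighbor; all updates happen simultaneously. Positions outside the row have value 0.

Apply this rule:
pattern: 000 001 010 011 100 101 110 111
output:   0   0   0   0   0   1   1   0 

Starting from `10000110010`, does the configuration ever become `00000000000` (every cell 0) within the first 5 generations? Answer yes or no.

generation 1: 00000010000
generation 2: 00000000000
all cells are 0 at generation 2

yes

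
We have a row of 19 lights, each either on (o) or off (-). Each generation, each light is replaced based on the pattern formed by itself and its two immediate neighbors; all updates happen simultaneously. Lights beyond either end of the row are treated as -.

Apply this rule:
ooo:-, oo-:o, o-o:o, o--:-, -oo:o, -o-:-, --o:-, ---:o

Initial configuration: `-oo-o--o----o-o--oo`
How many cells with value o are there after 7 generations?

12

-ooo-----oo--o---oo
-o-o-ooo-oo----o-oo
--o-oo-oooo-oo--ooo
o--ooooo--oooo--o-o
---o---o--o--o---o-
oo---o---------o---
oo-o---ooooooo---oo
count of o: 12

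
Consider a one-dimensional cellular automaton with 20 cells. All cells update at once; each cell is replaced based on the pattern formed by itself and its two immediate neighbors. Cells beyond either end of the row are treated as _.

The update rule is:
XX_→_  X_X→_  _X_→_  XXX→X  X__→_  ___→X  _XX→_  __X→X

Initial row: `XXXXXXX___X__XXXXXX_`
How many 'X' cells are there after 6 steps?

_XXXXX__XX__X_XXXX__
X_XXX__X___X___XX__X
___X__X__XX__XX___X_
XXX__X__X___X___XX__
_X__X__X__XX__XX___X
X__X__X__X___X___XX_
count of X: 7

7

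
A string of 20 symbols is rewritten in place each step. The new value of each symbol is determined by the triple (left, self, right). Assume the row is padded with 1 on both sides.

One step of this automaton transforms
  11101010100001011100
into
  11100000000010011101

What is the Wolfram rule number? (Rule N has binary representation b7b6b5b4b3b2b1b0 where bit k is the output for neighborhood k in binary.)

position 0: 111 → 1  (bit 7 = 1)
position 2: 110 → 1  (bit 6 = 1)
position 3: 101 → 0  (bit 5 = 0)
position 9: 100 → 0  (bit 4 = 0)
position 15: 011 → 1  (bit 3 = 1)
position 4: 010 → 0  (bit 2 = 0)
position 12: 001 → 1  (bit 1 = 1)
position 10: 000 → 0  (bit 0 = 0)
bits b7..b0 = 11001010 = 202

202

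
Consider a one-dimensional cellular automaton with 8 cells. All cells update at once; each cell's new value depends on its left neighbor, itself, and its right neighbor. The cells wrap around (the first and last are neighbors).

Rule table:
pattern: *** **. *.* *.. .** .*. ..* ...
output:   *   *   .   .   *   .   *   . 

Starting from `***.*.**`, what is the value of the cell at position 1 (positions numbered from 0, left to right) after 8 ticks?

***...**
***..***
***.****
***.****  (fixed point — unchanged through tick 8)
position 1 holds *

*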